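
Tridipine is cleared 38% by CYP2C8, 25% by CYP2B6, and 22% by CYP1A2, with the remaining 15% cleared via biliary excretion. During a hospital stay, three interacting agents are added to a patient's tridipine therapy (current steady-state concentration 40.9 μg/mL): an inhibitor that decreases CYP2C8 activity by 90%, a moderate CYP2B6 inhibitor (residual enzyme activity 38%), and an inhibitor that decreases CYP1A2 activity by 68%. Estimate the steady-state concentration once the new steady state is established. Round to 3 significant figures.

116 μg/mL

The CYP2C8 pathway (38% of clearance) is reduced to 0.1× activity: 0.38 × 0.1 = 0.038.
The CYP2B6 pathway (25% of clearance) drops to 0.38× activity: 0.25 × 0.38 = 0.095.
The CYP1A2 pathway (22% of clearance) drops to 0.32× activity: 0.22 × 0.32 = 0.0704.
The remaining 15% of clearance is unaffected.
New clearance relative to baseline: 0.038 + 0.095 + 0.0704 + 0.15 = 0.3534.
Steady-state concentration ∝ 1/CL: new value = 40.9 / 0.3534 = 116 μg/mL.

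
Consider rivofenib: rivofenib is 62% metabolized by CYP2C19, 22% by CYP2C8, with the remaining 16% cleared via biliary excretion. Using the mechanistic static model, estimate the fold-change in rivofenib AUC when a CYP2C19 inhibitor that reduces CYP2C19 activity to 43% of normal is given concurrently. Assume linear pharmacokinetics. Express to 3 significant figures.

1.55

The CYP2C19 pathway (62% of clearance) is reduced to 0.43× activity: 0.62 × 0.43 = 0.2666.
CYP2C8 (22%) and the residual 16% are unaffected.
CL_new/CL_old = 0.2666 + 0.22 + 0.16 = 0.6466.
Since AUC ∝ 1/CL, the ratio is 1 / 0.6466 = 1.55.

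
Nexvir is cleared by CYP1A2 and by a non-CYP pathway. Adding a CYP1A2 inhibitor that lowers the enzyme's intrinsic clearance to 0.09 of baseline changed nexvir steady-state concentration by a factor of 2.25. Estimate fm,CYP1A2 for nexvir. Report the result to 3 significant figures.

CL'/CL = 1 / 2.25 = 0.4444
0.09·fm + (1 − fm) = 0.4444
fm = (0.4444 − 1) / (0.09 − 1) = 0.611

0.611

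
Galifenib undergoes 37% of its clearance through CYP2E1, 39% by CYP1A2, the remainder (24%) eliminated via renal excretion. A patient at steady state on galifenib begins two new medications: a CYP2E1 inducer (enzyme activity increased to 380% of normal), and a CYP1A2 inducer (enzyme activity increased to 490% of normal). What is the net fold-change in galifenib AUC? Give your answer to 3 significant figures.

The CYP2E1 pathway (37% of clearance) increases to 3.8× activity: 0.37 × 3.8 = 1.406.
The CYP1A2 pathway (39% of clearance) rises to 4.9× activity: 0.39 × 4.9 = 1.911.
The remaining 24% of clearance is unaffected.
New clearance relative to baseline: 1.406 + 1.911 + 0.24 = 3.557.
AUC ∝ 1/CL: fold-change = 1 / 3.557 = 0.281.

0.281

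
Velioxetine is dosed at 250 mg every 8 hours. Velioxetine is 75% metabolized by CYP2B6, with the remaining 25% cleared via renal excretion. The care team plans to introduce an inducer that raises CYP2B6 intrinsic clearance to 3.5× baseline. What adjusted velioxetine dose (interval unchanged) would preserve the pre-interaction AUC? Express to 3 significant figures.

CYP2B6: 0.75 × 3.5 = 2.625
Other: 0.25 (unchanged)
New clearance relative to baseline: 2.625 + 0.25 = 2.875.
Exposure is unchanged when dose changes in proportion to clearance. New dose = 250 mg × 2.875 = 719 mg.

719 mg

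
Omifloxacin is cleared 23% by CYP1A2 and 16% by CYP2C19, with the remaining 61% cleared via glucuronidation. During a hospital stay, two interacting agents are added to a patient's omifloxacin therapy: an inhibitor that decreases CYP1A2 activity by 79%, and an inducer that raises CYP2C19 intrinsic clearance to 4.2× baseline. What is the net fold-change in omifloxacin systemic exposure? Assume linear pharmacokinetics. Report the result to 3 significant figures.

0.752

The CYP1A2 pathway (23% of clearance) drops to 0.21× activity: 0.23 × 0.21 = 0.0483.
The CYP2C19 pathway (16% of clearance) increases to 4.2× activity: 0.16 × 4.2 = 0.672.
Non-CYP routes (61%) are unchanged.
CL_new/CL_old = 0.0483 + 0.672 + 0.61 = 1.3303.
Because systemic exposure varies inversely with clearance, the combined effect is 1 / 1.3303 = 0.752.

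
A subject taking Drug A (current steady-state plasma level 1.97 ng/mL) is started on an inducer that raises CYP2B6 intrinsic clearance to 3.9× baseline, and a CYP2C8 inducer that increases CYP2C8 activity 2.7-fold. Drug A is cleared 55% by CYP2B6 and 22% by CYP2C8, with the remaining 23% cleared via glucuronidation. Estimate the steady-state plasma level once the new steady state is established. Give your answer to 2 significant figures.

The CYP2B6 pathway (55% of clearance) rises to 3.9× activity: 0.55 × 3.9 = 2.145.
The CYP2C8 pathway (22% of clearance) rises to 2.7× activity: 0.22 × 2.7 = 0.594.
The remaining 23% of clearance is unaffected.
CL_new/CL_old = 2.145 + 0.594 + 0.23 = 2.969.
New steady-state plasma level = 1.97 / 2.969 = 0.66 ng/mL (concentration scales inversely with clearance).

0.66 ng/mL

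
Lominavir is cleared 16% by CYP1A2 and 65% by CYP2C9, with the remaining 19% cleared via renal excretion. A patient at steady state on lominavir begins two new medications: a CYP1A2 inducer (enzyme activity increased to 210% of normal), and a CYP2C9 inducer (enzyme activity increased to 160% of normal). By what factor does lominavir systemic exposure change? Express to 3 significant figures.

0.639

The CYP1A2 pathway (16% of clearance) increases to 2.1× activity: 0.16 × 2.1 = 0.336.
The CYP2C9 pathway (65% of clearance) increases to 1.6× activity: 0.65 × 1.6 = 1.04.
Non-CYP routes (19%) are unchanged.
Relative clearance = 0.336 + 1.04 + 0.19 = 1.566.
Systemic exposure ∝ 1/CL: fold-change = 1 / 1.566 = 0.639.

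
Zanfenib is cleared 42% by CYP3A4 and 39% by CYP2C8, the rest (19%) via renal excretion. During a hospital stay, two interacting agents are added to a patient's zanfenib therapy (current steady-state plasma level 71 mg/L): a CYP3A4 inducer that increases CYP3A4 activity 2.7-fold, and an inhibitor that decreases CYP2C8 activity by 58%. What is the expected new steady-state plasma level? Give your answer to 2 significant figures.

The CYP3A4 pathway (42% of clearance) rises to 2.7× activity: 0.42 × 2.7 = 1.134.
The CYP2C8 pathway (39% of clearance) drops to 0.42× activity: 0.39 × 0.42 = 0.1638.
Non-CYP routes (19%) are unchanged.
Relative clearance = 1.134 + 0.1638 + 0.19 = 1.4878.
Steady-state plasma level ∝ 1/CL: new value = 71 / 1.4878 = 48 mg/L.

48 mg/L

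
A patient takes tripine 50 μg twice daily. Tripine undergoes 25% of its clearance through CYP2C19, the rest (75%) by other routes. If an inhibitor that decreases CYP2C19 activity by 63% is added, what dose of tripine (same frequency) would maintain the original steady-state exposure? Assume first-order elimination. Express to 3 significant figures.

CYP2C19: 0.25 × 0.37 = 0.0925
Other: 0.75 (unchanged)
CL_new/CL_old = 0.0925 + 0.75 = 0.8425.
To maintain the same steady-state level, dose must scale with clearance: new dose = 50 × 0.8425 = 42.1 μg.

42.1 μg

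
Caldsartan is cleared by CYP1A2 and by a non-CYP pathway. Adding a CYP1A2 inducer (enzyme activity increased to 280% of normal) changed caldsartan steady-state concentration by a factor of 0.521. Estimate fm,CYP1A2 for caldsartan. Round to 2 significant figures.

CL'/CL = 1 / 0.521 = 1.919
2.8·fm + (1 − fm) = 1.919
fm = (1.919 − 1) / (2.8 − 1) = 0.51

0.51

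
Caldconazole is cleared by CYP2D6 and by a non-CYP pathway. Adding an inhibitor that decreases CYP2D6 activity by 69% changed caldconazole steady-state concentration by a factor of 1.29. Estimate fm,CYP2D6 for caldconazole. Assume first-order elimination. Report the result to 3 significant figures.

0.326

Let x = fm,CYP2D6. Because steady-state concentration ∝ 1/CL, relative clearance fell to 1/1.29 = 0.7752.
Setting x·0.31 + (1 − x) = 0.7752 and solving: x = (0.7752 − 1)/(0.31 − 1) = 0.326.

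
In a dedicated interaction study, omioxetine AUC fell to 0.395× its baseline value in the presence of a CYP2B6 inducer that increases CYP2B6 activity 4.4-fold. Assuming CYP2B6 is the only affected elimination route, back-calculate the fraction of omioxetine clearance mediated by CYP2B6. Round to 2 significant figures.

Call the CYP2B6 fraction fm. After the interaction, CL_new/CL_old = fm × 4.4 + (1 − fm).
AUC ratio = 1 / (new CL fraction), so new CL fraction = 1 / 0.395 = 2.532.
fm × 4.4 + 1 − fm = 2.532  ⇒  fm × (4.4 − 1) = 1.532  ⇒  fm = 0.45.

0.45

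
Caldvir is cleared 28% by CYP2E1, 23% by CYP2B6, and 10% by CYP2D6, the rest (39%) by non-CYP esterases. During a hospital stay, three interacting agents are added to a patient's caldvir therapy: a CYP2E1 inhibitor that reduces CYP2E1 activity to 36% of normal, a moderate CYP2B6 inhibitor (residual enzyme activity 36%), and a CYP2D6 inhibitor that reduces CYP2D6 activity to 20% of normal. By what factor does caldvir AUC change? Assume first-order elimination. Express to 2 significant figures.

The CYP2E1 pathway (28% of clearance) drops to 0.36× activity: 0.28 × 0.36 = 0.1008.
The CYP2B6 pathway (23% of clearance) is reduced to 0.36× activity: 0.23 × 0.36 = 0.0828.
The CYP2D6 pathway (10% of clearance) is reduced to 0.2× activity: 0.1 × 0.2 = 0.02.
Non-CYP routes (39%) are unchanged.
CL_new/CL_old = 0.1008 + 0.0828 + 0.02 + 0.39 = 0.5936.
AUC ∝ 1/CL: fold-change = 1 / 0.5936 = 1.7.

1.7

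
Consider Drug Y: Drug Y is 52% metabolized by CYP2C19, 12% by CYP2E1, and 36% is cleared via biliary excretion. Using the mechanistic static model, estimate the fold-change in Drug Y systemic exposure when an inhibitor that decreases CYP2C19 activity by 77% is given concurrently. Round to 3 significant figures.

1.67

The CYP2C19 pathway (52% of clearance) is reduced to 0.23× activity: 0.52 × 0.23 = 0.1196.
CYP2E1 (12%) and the residual 36% are unaffected.
Relative clearance = 0.1196 + 0.12 + 0.36 = 0.5996.
Systemic exposure is inversely proportional to clearance, so the fold-change is 1 / 0.5996 = 1.67.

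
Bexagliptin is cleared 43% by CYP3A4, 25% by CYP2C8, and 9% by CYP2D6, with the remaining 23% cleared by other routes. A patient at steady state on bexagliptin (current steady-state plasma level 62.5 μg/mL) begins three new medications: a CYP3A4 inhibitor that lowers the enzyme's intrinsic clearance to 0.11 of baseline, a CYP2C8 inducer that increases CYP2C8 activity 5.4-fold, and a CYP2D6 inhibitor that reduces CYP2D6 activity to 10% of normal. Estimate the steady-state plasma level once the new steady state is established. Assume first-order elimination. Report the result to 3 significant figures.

CYP3A4: 0.43 × 0.11 = 0.0473
CYP2C8: 0.25 × 5.4 = 1.35
CYP2D6: 0.09 × 0.1 = 0.009
Other: 0.23 (unchanged)
New clearance relative to baseline: 0.0473 + 1.35 + 0.009 + 0.23 = 1.6363.
Dividing the baseline by the relative clearance: 62.5 / 1.6363 = 38.2 μg/mL.

38.2 μg/mL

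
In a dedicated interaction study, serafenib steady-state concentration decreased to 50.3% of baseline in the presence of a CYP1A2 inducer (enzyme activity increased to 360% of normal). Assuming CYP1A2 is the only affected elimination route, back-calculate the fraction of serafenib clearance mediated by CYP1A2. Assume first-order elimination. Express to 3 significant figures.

0.380

CL'/CL = 1 / 0.503 = 1.988
3.6·fm + (1 − fm) = 1.988
fm = (1.988 − 1) / (3.6 − 1) = 0.380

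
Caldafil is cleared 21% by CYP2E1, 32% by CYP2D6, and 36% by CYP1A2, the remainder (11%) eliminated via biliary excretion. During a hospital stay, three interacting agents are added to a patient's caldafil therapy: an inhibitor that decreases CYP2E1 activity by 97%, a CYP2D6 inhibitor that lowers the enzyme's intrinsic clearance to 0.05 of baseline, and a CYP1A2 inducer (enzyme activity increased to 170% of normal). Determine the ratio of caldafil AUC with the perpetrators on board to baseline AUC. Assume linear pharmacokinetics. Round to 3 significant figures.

CYP2E1: 0.21 × 0.03 = 0.0063
CYP2D6: 0.32 × 0.05 = 0.016
CYP1A2: 0.36 × 1.7 = 0.612
Other: 0.11 (unchanged)
New clearance relative to baseline: 0.0063 + 0.016 + 0.612 + 0.11 = 0.7443.
AUC ∝ 1/CL: fold-change = 1 / 0.7443 = 1.34.

1.34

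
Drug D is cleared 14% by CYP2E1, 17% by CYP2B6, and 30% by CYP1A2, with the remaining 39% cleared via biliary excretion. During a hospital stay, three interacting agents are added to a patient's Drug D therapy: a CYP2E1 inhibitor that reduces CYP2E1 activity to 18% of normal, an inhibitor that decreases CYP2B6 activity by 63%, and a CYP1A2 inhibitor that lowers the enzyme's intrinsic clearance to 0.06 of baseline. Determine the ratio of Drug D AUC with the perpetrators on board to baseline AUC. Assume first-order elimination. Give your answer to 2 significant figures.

CYP2E1: 0.14 × 0.18 = 0.0252
CYP2B6: 0.17 × 0.37 = 0.0629
CYP1A2: 0.3 × 0.06 = 0.018
Other: 0.39 (unchanged)
CL_new/CL_old = 0.0252 + 0.0629 + 0.018 + 0.39 = 0.4961.
Because AUC varies inversely with clearance, the combined effect is 1 / 0.4961 = 2.0.

2.0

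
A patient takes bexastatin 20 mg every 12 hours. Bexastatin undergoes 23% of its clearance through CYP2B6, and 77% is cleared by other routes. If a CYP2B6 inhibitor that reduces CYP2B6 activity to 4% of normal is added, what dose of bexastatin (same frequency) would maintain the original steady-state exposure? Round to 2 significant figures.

CYP2B6: 0.23 × 0.04 = 0.0092
Other: 0.77 (unchanged)
CL_new/CL_old = 0.0092 + 0.77 = 0.7792.
Css,avg = (dose rate)/CL, so holding Css fixed requires dose ∝ CL: 20 × 0.7792 = 16 mg.

16 mg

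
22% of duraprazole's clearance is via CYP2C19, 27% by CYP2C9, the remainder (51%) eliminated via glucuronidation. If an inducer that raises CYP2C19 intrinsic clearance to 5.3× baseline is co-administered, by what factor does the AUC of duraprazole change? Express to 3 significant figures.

The CYP2C19 pathway (22% of clearance) rises to 5.3× activity: 0.22 × 5.3 = 1.166.
CYP2C9 (27%) and the residual 51% are unaffected.
New clearance relative to baseline: 1.166 + 0.27 + 0.51 = 1.946.
AUC ratio = CL_old/CL_new = 1 / 1.946 = 0.514.

0.514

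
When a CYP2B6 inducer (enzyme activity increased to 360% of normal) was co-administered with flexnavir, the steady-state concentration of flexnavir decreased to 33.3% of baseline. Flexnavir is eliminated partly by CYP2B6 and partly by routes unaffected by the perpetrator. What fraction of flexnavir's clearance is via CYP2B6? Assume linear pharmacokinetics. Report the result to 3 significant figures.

0.770

Let fm be the CYP2B6 fraction. New clearance relative to baseline = fm × 3.6 + (1 − fm).
Steady-state concentration ratio = 1 / (new CL fraction), so new CL fraction = 1 / 0.333 = 3.003.
fm × 3.6 + 1 − fm = 3.003  ⇒  fm × (3.6 − 1) = 2.003  ⇒  fm = 0.770.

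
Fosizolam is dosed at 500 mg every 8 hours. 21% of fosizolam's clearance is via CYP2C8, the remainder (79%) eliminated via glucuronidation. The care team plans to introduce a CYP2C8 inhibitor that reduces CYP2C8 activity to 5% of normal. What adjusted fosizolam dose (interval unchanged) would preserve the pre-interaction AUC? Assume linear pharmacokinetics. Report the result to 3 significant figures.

The CYP2C8 pathway (21% of clearance) drops to 0.05× activity: 0.21 × 0.05 = 0.0105.
The remaining 79% of clearance is unaffected.
CL_new/CL_old = 0.0105 + 0.79 = 0.8005.
Css,avg = (dose rate)/CL, so holding Css fixed requires dose ∝ CL: 500 × 0.8005 = 400 mg.

400 mg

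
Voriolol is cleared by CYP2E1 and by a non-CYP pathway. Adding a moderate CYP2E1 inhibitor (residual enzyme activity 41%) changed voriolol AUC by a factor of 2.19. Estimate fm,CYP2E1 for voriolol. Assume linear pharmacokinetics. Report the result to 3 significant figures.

0.921

Write x for the fraction cleared via CYP2E1. The observed AUC change means clearance fell to 1/2.19 = 0.4566 of baseline.
Only the CYP2E1 route changed, so 0.4566 = x·0.41 + (1 − x), giving x = 0.921.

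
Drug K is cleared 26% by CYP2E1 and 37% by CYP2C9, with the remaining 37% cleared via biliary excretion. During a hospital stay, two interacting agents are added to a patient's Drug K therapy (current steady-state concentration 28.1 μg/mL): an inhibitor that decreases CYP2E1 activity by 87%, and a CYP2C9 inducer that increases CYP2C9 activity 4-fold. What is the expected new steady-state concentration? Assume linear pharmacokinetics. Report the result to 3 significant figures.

14.9 μg/mL

The CYP2E1 pathway (26% of clearance) is reduced to 0.13× activity: 0.26 × 0.13 = 0.0338.
The CYP2C9 pathway (37% of clearance) increases to 4× activity: 0.37 × 4 = 1.48.
The remaining 37% of clearance is unaffected.
Relative clearance = 0.0338 + 1.48 + 0.37 = 1.8838.
Steady-state concentration ∝ 1/CL: new value = 28.1 / 1.8838 = 14.9 μg/mL.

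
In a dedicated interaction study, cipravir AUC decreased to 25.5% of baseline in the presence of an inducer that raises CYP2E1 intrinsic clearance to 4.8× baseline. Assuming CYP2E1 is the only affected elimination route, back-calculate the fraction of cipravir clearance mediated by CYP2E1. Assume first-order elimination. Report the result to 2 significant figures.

Let fm be the CYP2E1 fraction. New clearance relative to baseline = fm × 4.8 + (1 − fm).
AUC ratio = 1 / (new CL fraction), so new CL fraction = 1 / 0.255 = 3.922.
fm × 4.8 + 1 − fm = 3.922  ⇒  fm × (4.8 − 1) = 2.922  ⇒  fm = 0.77.

0.77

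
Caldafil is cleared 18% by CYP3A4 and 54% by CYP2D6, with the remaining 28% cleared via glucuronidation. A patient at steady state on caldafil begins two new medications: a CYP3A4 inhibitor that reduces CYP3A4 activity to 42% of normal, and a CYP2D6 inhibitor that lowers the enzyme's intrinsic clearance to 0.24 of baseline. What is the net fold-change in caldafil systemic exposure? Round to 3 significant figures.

The CYP3A4 pathway (18% of clearance) falls to 0.42× activity: 0.18 × 0.42 = 0.0756.
The CYP2D6 pathway (54% of clearance) drops to 0.24× activity: 0.54 × 0.24 = 0.1296.
The remaining 28% of clearance is unaffected.
CL_new/CL_old = 0.0756 + 0.1296 + 0.28 = 0.4852.
Because systemic exposure varies inversely with clearance, the combined effect is 1 / 0.4852 = 2.06.

2.06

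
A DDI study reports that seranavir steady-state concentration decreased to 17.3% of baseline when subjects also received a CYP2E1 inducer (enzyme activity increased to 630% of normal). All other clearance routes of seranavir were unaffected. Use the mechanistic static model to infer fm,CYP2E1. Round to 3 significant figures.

0.902

Call the CYP2E1 fraction fm. After the interaction, CL_new/CL_old = fm × 6.3 + (1 − fm).
Steady-state concentration ratio = 1 / (new CL fraction), so new CL fraction = 1 / 0.173 = 5.78.
fm × 6.3 + 1 − fm = 5.78  ⇒  fm × (6.3 − 1) = 4.78  ⇒  fm = 0.902.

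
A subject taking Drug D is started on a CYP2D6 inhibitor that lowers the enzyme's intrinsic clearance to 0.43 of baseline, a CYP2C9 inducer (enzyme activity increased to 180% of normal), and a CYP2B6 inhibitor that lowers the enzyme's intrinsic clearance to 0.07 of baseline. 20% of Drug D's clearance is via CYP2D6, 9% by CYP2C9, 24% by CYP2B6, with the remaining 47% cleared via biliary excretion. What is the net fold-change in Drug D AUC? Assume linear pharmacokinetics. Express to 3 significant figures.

1.36

The CYP2D6 pathway (20% of clearance) drops to 0.43× activity: 0.2 × 0.43 = 0.086.
The CYP2C9 pathway (9% of clearance) rises to 1.8× activity: 0.09 × 1.8 = 0.162.
The CYP2B6 pathway (24% of clearance) falls to 0.07× activity: 0.24 × 0.07 = 0.0168.
Non-CYP routes (47%) are unchanged.
CL_new/CL_old = 0.086 + 0.162 + 0.0168 + 0.47 = 0.7348.
Because AUC varies inversely with clearance, the combined effect is 1 / 0.7348 = 1.36.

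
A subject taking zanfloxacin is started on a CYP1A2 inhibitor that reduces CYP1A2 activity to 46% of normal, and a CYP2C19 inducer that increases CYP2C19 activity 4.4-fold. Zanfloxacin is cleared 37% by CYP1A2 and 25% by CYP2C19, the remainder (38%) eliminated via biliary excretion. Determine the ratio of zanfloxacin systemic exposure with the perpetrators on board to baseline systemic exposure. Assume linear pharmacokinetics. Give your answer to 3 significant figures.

CYP1A2: 0.37 × 0.46 = 0.1702
CYP2C19: 0.25 × 4.4 = 1.1
Other: 0.38 (unchanged)
Relative clearance = 0.1702 + 1.1 + 0.38 = 1.6502.
Systemic exposure ∝ 1/CL: fold-change = 1 / 1.6502 = 0.606.

0.606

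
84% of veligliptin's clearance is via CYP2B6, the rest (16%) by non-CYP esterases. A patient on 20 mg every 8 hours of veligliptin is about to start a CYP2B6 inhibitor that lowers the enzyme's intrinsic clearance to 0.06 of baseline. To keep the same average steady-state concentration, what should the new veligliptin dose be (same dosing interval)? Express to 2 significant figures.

CYP2B6: 0.84 × 0.06 = 0.0504
Other: 0.16 (unchanged)
New clearance relative to baseline: 0.0504 + 0.16 = 0.2104.
Exposure is unchanged when dose changes in proportion to clearance. New dose = 20 mg × 0.2104 = 4.2 mg.

4.2 mg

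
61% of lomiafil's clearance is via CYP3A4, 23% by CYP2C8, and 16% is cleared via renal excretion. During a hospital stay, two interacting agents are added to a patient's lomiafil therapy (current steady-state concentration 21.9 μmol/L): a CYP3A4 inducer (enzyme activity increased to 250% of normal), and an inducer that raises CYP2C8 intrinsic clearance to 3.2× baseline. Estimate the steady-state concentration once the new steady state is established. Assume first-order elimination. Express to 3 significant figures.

9.05 μmol/L

CYP3A4: 0.61 × 2.5 = 1.525
CYP2C8: 0.23 × 3.2 = 0.736
Other: 0.16 (unchanged)
Relative clearance = 1.525 + 0.736 + 0.16 = 2.421.
Steady-state concentration ∝ 1/CL: new value = 21.9 / 2.421 = 9.05 μmol/L.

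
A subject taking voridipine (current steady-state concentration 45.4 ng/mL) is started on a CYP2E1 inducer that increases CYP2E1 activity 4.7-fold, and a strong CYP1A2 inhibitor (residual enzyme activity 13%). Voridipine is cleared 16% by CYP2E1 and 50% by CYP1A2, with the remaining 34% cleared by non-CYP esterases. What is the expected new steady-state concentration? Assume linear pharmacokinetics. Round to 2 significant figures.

39 ng/mL

The CYP2E1 pathway (16% of clearance) is boosted to 4.7× activity: 0.16 × 4.7 = 0.752.
The CYP1A2 pathway (50% of clearance) drops to 0.13× activity: 0.5 × 0.13 = 0.065.
Non-CYP routes (34%) are unchanged.
Relative clearance = 0.752 + 0.065 + 0.34 = 1.157.
Steady-state concentration ∝ 1/CL: new value = 45.4 / 1.157 = 39 ng/mL.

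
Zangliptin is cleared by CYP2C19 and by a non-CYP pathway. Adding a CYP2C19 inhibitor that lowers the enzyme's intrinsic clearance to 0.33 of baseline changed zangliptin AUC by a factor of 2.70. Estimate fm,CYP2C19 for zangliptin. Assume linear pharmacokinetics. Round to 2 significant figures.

0.94

CL'/CL = 1 / 2.70 = 0.3704
0.33·fm + (1 − fm) = 0.3704
fm = (0.3704 − 1) / (0.33 − 1) = 0.94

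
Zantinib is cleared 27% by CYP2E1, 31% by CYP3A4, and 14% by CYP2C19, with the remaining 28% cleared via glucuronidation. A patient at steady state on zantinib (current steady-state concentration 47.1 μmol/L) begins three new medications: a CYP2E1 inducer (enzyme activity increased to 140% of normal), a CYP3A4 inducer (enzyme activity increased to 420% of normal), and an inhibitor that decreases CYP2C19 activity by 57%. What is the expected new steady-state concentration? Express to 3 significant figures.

The CYP2E1 pathway (27% of clearance) rises to 1.4× activity: 0.27 × 1.4 = 0.378.
The CYP3A4 pathway (31% of clearance) is boosted to 4.2× activity: 0.31 × 4.2 = 1.302.
The CYP2C19 pathway (14% of clearance) is reduced to 0.43× activity: 0.14 × 0.43 = 0.0602.
Non-CYP routes (28%) are unchanged.
New clearance relative to baseline: 0.378 + 1.302 + 0.0602 + 0.28 = 2.0202.
Steady-state concentration ∝ 1/CL: new value = 47.1 / 2.0202 = 23.3 μmol/L.

23.3 μmol/L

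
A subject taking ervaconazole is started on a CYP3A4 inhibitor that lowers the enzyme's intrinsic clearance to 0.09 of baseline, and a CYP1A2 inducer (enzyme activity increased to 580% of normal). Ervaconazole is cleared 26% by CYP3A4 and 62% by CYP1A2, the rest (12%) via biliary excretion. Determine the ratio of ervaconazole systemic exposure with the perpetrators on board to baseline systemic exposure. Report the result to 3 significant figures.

0.267

CYP3A4: 0.26 × 0.09 = 0.0234
CYP1A2: 0.62 × 5.8 = 3.596
Other: 0.12 (unchanged)
CL_new/CL_old = 0.0234 + 3.596 + 0.12 = 3.7394.
Systemic exposure ∝ 1/CL: fold-change = 1 / 3.7394 = 0.267.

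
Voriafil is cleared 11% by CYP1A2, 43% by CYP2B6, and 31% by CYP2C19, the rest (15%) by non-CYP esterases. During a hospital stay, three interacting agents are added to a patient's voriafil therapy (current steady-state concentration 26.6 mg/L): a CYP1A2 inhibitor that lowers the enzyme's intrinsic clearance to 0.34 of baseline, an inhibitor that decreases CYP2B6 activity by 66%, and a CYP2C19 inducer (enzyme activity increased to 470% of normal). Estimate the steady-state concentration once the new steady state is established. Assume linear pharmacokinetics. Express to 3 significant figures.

14.9 mg/L

CYP1A2: 0.11 × 0.34 = 0.0374
CYP2B6: 0.43 × 0.34 = 0.1462
CYP2C19: 0.31 × 4.7 = 1.457
Other: 0.15 (unchanged)
Relative clearance = 0.0374 + 0.1462 + 1.457 + 0.15 = 1.7906.
New steady-state concentration = 26.6 / 1.7906 = 14.9 mg/L (concentration scales inversely with clearance).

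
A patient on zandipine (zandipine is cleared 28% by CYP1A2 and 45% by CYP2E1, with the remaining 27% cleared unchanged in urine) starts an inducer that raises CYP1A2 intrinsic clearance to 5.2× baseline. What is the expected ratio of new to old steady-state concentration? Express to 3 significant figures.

0.460

CYP1A2: 0.28 × 5.2 = 1.456
CYP2E1: 0.45 (unchanged)
Other: 0.27 (unchanged)
New clearance relative to baseline: 1.456 + 0.45 + 0.27 = 2.176.
Steady-state concentration ratio = CL_old/CL_new = 1 / 2.176 = 0.460.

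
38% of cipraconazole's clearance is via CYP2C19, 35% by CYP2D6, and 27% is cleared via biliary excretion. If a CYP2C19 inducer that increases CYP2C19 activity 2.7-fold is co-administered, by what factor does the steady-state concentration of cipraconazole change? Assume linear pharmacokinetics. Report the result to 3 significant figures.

The CYP2C19 pathway (38% of clearance) is boosted to 2.7× activity: 0.38 × 2.7 = 1.026.
CYP2D6 (35%) and the residual 27% are unaffected.
CL_new/CL_old = 1.026 + 0.35 + 0.27 = 1.646.
Steady-state concentration ratio = CL_old/CL_new = 1 / 1.646 = 0.608.

0.608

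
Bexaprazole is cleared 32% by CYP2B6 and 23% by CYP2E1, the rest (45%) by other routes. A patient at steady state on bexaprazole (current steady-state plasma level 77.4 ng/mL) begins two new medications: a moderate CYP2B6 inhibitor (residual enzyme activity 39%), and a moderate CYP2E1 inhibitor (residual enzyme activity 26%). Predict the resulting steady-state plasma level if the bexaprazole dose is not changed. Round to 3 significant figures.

CYP2B6: 0.32 × 0.39 = 0.1248
CYP2E1: 0.23 × 0.26 = 0.0598
Other: 0.45 (unchanged)
CL_new/CL_old = 0.1248 + 0.0598 + 0.45 = 0.6346.
Steady-state plasma level ∝ 1/CL: new value = 77.4 / 0.6346 = 122 ng/mL.

122 ng/mL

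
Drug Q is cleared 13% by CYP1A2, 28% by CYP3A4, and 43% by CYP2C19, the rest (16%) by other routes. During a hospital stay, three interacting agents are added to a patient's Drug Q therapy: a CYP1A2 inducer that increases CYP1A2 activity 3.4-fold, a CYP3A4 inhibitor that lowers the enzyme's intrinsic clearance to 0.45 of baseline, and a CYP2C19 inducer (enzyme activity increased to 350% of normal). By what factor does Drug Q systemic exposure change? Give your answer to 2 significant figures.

CYP1A2: 0.13 × 3.4 = 0.442
CYP3A4: 0.28 × 0.45 = 0.126
CYP2C19: 0.43 × 3.5 = 1.505
Other: 0.16 (unchanged)
CL_new/CL_old = 0.442 + 0.126 + 1.505 + 0.16 = 2.233.
Because systemic exposure varies inversely with clearance, the combined effect is 1 / 2.233 = 0.45.

0.45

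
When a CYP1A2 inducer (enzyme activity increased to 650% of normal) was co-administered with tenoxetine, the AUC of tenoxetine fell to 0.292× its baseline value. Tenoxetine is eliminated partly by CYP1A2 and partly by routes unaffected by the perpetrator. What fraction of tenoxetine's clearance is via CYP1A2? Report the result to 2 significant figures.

0.44

Call the CYP1A2 fraction fm. After the interaction, CL_new/CL_old = fm × 6.5 + (1 − fm).
AUC ratio = 1 / (new CL fraction), so new CL fraction = 1 / 0.292 = 3.425.
fm × 6.5 + 1 − fm = 3.425  ⇒  fm × (6.5 − 1) = 2.425  ⇒  fm = 0.44.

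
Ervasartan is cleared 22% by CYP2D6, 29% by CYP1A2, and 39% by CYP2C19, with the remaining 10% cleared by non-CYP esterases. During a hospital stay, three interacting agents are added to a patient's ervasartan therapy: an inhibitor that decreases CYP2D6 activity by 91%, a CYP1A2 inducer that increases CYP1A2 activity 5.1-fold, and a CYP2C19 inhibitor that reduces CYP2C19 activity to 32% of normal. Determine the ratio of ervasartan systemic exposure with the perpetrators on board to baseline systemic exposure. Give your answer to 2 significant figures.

The CYP2D6 pathway (22% of clearance) is reduced to 0.09× activity: 0.22 × 0.09 = 0.0198.
The CYP1A2 pathway (29% of clearance) increases to 5.1× activity: 0.29 × 5.1 = 1.479.
The CYP2C19 pathway (39% of clearance) drops to 0.32× activity: 0.39 × 0.32 = 0.1248.
Non-CYP routes (10%) are unchanged.
CL_new/CL_old = 0.0198 + 1.479 + 0.1248 + 0.1 = 1.7236.
Because systemic exposure varies inversely with clearance, the combined effect is 1 / 1.7236 = 0.58.

0.58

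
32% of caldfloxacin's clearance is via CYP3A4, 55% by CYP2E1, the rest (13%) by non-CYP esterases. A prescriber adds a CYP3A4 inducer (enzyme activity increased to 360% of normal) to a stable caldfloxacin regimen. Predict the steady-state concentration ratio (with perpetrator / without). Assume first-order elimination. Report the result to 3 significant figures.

CYP3A4: 0.32 × 3.6 = 1.152
CYP2E1: 0.55 (unchanged)
Other: 0.13 (unchanged)
Relative clearance = 1.152 + 0.55 + 0.13 = 1.832.
Steady-state concentration ratio = CL_old/CL_new = 1 / 1.832 = 0.546.

0.546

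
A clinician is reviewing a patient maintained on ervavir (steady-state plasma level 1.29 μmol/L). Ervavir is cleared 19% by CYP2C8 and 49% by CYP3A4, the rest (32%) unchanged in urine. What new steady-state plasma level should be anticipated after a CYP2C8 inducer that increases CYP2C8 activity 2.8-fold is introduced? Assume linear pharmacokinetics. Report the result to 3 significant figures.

The CYP2C8 pathway (19% of clearance) rises to 2.8× activity: 0.19 × 2.8 = 0.532.
CYP3A4 (49%) and the residual 32% are unaffected.
CL_new/CL_old = 0.532 + 0.49 + 0.32 = 1.342.
Steady-state plasma level ∝ 1/CL, so new value = 1.29 / 1.342 = 0.961 μmol/L.

0.961 μmol/L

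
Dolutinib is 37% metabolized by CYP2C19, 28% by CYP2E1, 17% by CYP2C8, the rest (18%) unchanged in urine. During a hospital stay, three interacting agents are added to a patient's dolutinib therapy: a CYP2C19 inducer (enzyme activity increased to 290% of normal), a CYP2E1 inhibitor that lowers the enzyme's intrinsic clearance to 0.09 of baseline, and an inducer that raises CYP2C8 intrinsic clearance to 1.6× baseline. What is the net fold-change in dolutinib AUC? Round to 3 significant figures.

0.645

The CYP2C19 pathway (37% of clearance) rises to 2.9× activity: 0.37 × 2.9 = 1.073.
The CYP2E1 pathway (28% of clearance) is reduced to 0.09× activity: 0.28 × 0.09 = 0.0252.
The CYP2C8 pathway (17% of clearance) increases to 1.6× activity: 0.17 × 1.6 = 0.272.
The remaining 18% of clearance is unaffected.
New clearance relative to baseline: 1.073 + 0.0252 + 0.272 + 0.18 = 1.5502.
Net AUC ratio = 1 / 1.5502 = 0.645.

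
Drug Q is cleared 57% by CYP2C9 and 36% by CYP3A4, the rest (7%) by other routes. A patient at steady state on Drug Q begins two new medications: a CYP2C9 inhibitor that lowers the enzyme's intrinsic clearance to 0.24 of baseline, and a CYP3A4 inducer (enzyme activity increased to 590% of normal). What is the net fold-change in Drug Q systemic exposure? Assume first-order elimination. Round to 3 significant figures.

0.429

CYP2C9: 0.57 × 0.24 = 0.1368
CYP3A4: 0.36 × 5.9 = 2.124
Other: 0.07 (unchanged)
Relative clearance = 0.1368 + 2.124 + 0.07 = 2.3308.
Net systemic exposure ratio = 1 / 2.3308 = 0.429.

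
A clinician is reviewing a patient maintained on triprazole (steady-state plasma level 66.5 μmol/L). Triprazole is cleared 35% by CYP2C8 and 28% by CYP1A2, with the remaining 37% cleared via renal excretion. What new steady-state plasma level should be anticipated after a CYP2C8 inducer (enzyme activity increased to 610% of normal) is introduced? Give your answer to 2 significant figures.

The CYP2C8 pathway (35% of clearance) is boosted to 6.1× activity: 0.35 × 6.1 = 2.135.
CYP1A2 (28%) and the residual 37% are unaffected.
New clearance relative to baseline: 2.135 + 0.28 + 0.37 = 2.785.
New steady-state plasma level = baseline ÷ relative clearance = 66.5 / 2.785 = 24 μmol/L.

24 μmol/L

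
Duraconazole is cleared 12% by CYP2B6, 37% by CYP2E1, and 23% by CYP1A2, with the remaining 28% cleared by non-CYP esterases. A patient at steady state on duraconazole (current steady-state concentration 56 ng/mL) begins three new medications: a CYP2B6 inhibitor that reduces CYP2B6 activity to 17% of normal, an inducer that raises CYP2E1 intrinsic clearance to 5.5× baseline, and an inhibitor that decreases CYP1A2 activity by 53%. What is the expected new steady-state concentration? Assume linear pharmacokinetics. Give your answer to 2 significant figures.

The CYP2B6 pathway (12% of clearance) is reduced to 0.17× activity: 0.12 × 0.17 = 0.0204.
The CYP2E1 pathway (37% of clearance) rises to 5.5× activity: 0.37 × 5.5 = 2.035.
The CYP1A2 pathway (23% of clearance) drops to 0.47× activity: 0.23 × 0.47 = 0.1081.
The remaining 28% of clearance is unaffected.
CL_new/CL_old = 0.0204 + 2.035 + 0.1081 + 0.28 = 2.4435.
Steady-state concentration ∝ 1/CL: new value = 56 / 2.4435 = 23 ng/mL.

23 ng/mL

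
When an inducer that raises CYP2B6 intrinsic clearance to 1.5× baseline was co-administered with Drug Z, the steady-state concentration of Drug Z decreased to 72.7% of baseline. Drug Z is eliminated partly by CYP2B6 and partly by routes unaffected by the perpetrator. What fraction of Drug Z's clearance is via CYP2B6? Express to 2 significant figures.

0.75

Let fm be the CYP2B6 fraction. New clearance relative to baseline = fm × 1.5 + (1 − fm).
Steady-state concentration ratio = 1 / (new CL fraction), so new CL fraction = 1 / 0.727 = 1.376.
fm × 1.5 + 1 − fm = 1.376  ⇒  fm × (1.5 − 1) = 0.3755  ⇒  fm = 0.75.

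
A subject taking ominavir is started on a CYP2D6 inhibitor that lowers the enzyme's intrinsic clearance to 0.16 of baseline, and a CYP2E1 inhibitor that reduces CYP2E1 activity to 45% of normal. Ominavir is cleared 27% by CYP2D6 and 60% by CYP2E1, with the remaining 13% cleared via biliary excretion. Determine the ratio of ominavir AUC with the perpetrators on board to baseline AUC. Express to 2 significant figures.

2.3

The CYP2D6 pathway (27% of clearance) falls to 0.16× activity: 0.27 × 0.16 = 0.0432.
The CYP2E1 pathway (60% of clearance) falls to 0.45× activity: 0.6 × 0.45 = 0.27.
Non-CYP routes (13%) are unchanged.
Relative clearance = 0.0432 + 0.27 + 0.13 = 0.4432.
AUC ∝ 1/CL: fold-change = 1 / 0.4432 = 2.3.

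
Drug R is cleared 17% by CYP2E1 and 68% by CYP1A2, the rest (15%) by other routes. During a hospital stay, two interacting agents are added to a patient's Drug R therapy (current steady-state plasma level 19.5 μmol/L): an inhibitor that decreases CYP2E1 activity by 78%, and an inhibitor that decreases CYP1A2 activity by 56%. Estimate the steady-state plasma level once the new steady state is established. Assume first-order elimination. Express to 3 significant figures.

40.1 μmol/L

The CYP2E1 pathway (17% of clearance) is reduced to 0.22× activity: 0.17 × 0.22 = 0.0374.
The CYP1A2 pathway (68% of clearance) is reduced to 0.44× activity: 0.68 × 0.44 = 0.2992.
Non-CYP routes (15%) are unchanged.
New clearance relative to baseline: 0.0374 + 0.2992 + 0.15 = 0.4866.
New steady-state plasma level = 19.5 / 0.4866 = 40.1 μmol/L (concentration scales inversely with clearance).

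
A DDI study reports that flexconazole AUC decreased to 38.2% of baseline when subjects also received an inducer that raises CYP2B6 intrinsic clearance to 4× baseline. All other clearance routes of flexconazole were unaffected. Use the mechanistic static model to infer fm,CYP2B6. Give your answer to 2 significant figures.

Let x = fm,CYP2B6. Because AUC ∝ 1/CL, relative clearance rose to 1/0.382 = 2.618.
Setting x·4 + (1 − x) = 2.618 and solving: x = (2.618 − 1)/(4 − 1) = 0.54.

0.54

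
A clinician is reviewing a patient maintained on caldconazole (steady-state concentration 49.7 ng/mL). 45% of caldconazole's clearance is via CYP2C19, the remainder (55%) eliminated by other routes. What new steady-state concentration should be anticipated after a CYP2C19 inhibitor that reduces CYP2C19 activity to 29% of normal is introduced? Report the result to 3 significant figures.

73.0 ng/mL

The CYP2C19 pathway (45% of clearance) drops to 0.29× activity: 0.45 × 0.29 = 0.1305.
Non-CYP routes (55%) are unchanged.
Relative clearance = 0.1305 + 0.55 = 0.6805.
With dosing unchanged, steady-state concentration scales as 1/CL: 49.7 / 0.6805 = 73.0 ng/mL.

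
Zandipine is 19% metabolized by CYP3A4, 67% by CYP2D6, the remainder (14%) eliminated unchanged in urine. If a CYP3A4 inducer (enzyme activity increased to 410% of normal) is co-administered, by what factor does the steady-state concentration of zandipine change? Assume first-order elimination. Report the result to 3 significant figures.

0.629

The CYP3A4 pathway (19% of clearance) is boosted to 4.1× activity: 0.19 × 4.1 = 0.779.
CYP2D6 (67%) and the residual 14% are unaffected.
Relative clearance = 0.779 + 0.67 + 0.14 = 1.589.
Steady-state concentration ratio = CL_old/CL_new = 1 / 1.589 = 0.629.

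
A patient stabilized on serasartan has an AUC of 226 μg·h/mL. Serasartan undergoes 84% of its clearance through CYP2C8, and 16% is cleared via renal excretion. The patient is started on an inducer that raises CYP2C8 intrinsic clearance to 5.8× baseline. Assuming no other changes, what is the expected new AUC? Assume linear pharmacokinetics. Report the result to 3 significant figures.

The CYP2C8 pathway (84% of clearance) increases to 5.8× activity: 0.84 × 5.8 = 4.872.
The remaining 16% of clearance is unaffected.
Relative clearance = 4.872 + 0.16 = 5.032.
AUC ∝ 1/CL, so new value = 226 / 5.032 = 44.9 μg·h/mL.

44.9 μg·h/mL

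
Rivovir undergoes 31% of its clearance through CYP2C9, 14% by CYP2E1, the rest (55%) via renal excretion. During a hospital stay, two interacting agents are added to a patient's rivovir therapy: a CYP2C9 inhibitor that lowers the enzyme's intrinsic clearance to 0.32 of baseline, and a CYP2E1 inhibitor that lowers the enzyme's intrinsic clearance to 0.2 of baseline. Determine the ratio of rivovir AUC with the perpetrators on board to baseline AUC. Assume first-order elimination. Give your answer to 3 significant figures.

CYP2C9: 0.31 × 0.32 = 0.0992
CYP2E1: 0.14 × 0.2 = 0.028
Other: 0.55 (unchanged)
Relative clearance = 0.0992 + 0.028 + 0.55 = 0.6772.
AUC ∝ 1/CL: fold-change = 1 / 0.6772 = 1.48.

1.48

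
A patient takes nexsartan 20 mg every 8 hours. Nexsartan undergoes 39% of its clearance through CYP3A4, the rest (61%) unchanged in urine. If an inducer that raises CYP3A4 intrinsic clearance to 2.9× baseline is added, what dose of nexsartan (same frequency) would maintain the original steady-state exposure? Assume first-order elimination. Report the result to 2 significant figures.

CYP3A4: 0.39 × 2.9 = 1.131
Other: 0.61 (unchanged)
New clearance relative to baseline: 1.131 + 0.61 = 1.741.
Exposure is unchanged when dose changes in proportion to clearance. New dose = 20 mg × 1.741 = 35 mg.

35 mg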